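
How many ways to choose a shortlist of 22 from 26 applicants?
C(26,22) = 26!/(22!×4!) = 14950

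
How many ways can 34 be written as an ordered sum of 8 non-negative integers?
C(34+8-1, 8-1) = C(41, 7) = 22481940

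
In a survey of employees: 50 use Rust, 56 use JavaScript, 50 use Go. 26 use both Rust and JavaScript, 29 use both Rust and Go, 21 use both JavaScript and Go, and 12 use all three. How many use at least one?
|A∪B∪C| = 50+56+50-26-29-21+12 = 92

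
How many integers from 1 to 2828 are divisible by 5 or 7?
⌊2828/5⌋ + ⌊2828/7⌋ - ⌊2828/35⌋ = 565 + 404 - 80 = 889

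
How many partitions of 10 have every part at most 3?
Let r_j(i) = number of partitions of i into parts ≤ j, for i = 0..10. r_1(i) = 1 for all i; r_j(i) = r_{j-1}(i) + r_j(i-j). Rows j = 2..3: ≤2: 1 1 2 2 3 3 4 4 5 5 6; ≤3: 1 1 2 3 4 5 7 8 10 12 14. r_3(10) = 14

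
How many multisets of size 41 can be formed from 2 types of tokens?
C(41+2-1, 2-1) = C(42, 1) = 42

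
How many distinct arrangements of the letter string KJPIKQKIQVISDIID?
16! / (1! × 1! × 1! × 2! × 5! × 1! × 3! × 2!) = 7264857600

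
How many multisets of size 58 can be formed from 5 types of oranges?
C(58+5-1, 5-1) = C(62, 4) = 557845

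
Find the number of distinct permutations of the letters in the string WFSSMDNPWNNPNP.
14! / (2! × 4! × 3! × 1! × 1! × 2! × 1!) = 151351200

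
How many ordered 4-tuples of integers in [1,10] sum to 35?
Coefficient of x^35 in (x + x² + ... + x^10)^4. By inclusion-exclusion on dice exceeding 10: Σ_j (-1)^j C(4,j)·C(35-1-10j, 3) = C(4,0)·C(34,3) - C(4,1)·C(24,3) + C(4,2)·C(14,3) - C(4,3)·C(4,3) = 1·5984 - 4·2024 + 6·364 - 4·4 = 56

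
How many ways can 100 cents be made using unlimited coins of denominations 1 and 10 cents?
Coefficient of x^100 in 1/(1-x^1) · 1/(1-x^10). Use j coins of 10 for j = 0..⌊100/10⌋ = 10, the rest in 1s: 10 + 1 = 11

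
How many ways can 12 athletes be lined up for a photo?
12! = 479001600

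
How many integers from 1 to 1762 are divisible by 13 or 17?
⌊1762/13⌋ + ⌊1762/17⌋ - ⌊1762/221⌋ = 135 + 103 - 7 = 231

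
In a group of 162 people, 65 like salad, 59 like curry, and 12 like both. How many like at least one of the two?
|A∪B| = |A| + |B| - |A∩B| = 65 + 59 - 12 = 112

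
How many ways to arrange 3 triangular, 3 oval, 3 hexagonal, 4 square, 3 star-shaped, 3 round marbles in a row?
19! / (3! × 3! × 3! × 4! × 3! × 3!) = 651819168000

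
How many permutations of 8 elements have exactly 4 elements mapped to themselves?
Choose the 4 fixed points C(8,4) = 70, derange the rest: !4 = Σ_{j=0}^{4} (-1)^j·4!/j! = 24 - 24 + 12 - 4 + 1 = 9. Product = 70 × 9 = 630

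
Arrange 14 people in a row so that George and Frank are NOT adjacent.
Total - adjacent = 14! - (14-1)!×2 = 87178291200 - 12454041600 = 74724249600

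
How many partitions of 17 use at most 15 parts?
By conjugation, equals partitions of 17 into parts ≤ 15. Let r_j(i) = number of partitions of i into parts ≤ j, for i = 0..17. r_1(i) = 1 for all i; r_j(i) = r_{j-1}(i) + r_j(i-j). Rows j = 2..15: ≤2: 1 1 2 2 3 3 4 4 5 5 6 6 7 7 8 8 9 9; ≤3: 1 1 2 3 4 5 7 8 10 12 14 16 19 21 24 27 30 33; ≤4: 1 1 2 3 5 6 9 11 15 18 23 27 34 39 47 54 64 72; ≤5: 1 1 2 3 5 7 10 13 18 23 30 37 47 57 70 84 101 119; ≤6: 1 1 2 3 5 7 11 14 20 26 35 44 58 71 90 110 136 163; ≤7: 1 1 2 3 5 7 11 15 21 28 38 49 65 82 105 131 164 201; ≤8: 1 1 2 3 5 7 11 15 22 29 40 52 70 89 116 146 186 230; ≤9: 1 1 2 3 5 7 11 15 22 30 41 54 73 94 123 157 201 252; ≤10: 1 1 2 3 5 7 11 15 22 30 42 55 75 97 128 164 212 267; ≤11: 1 1 2 3 5 7 11 15 22 30 42 56 76 99 131 169 219 278; ≤12: 1 1 2 3 5 7 11 15 22 30 42 56 77 100 133 172 224 285; ≤13: 1 1 2 3 5 7 11 15 22 30 42 56 77 101 134 174 227 290; ≤14: 1 1 2 3 5 7 11 15 22 30 42 56 77 101 135 175 229 293; ≤15: 1 1 2 3 5 7 11 15 22 30 42 56 77 101 135 176 230 295. r_15(17) = 295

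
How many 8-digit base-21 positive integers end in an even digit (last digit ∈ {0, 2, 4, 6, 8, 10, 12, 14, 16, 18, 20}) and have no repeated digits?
Last∈{0,2,4,6,8,10,12,14,16,18,20}. Last=0: 390700800. Last nonzero: 10×19×P(19,6) = 3711657600. Total = 4102358400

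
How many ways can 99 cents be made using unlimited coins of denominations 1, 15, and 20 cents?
Coefficient of x^99 in 1/(1-x^1) · 1/(1-x^15) · 1/(1-x^20). Case on j = number of 20-cent coins (j = 0..4); remainder r = 99 - 20j is made from {1,15} in ⌊r/15⌋+1 ways. r = 99, 79, 59, 39, 19 → 7 + 6 + 4 + 3 + 2 = 22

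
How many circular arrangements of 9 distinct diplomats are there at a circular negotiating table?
Circular: fix one position, arrange the rest. (9-1)! = 40320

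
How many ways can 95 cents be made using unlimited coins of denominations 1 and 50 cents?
Coefficient of x^95 in 1/(1-x^1) · 1/(1-x^50). Use j coins of 50 for j = 0..⌊95/50⌋ = 1, the rest in 1s: 1 + 1 = 2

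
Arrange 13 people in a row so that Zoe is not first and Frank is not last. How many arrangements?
By inclusion-exclusion: 13! - 2×(13-1)! + (13-2)! = 6227020800 - 958003200 + 39916800 = 5308934400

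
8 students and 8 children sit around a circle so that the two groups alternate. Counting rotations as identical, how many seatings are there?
Fix one of the students: (8-1)! ways for the remaining students, × 8! ways for the children = 5040 × 40320 = 203212800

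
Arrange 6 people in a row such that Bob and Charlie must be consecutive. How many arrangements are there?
Treat the 2 as one block: (6-2+1)! × 2! = 120 × 2 = 240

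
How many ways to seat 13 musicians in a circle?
Circular: fix one position, arrange the rest. (13-1)! = 479001600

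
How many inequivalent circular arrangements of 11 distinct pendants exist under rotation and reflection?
(11-1)!/2 = 3628800/2 = 1814400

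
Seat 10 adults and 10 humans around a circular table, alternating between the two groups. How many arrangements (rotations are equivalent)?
Fix one of the adults: (10-1)! ways for the remaining adults, × 10! ways for the humans = 362880 × 3628800 = 1316818944000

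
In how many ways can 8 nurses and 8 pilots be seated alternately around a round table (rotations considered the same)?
Fix one of the nurses: (8-1)! ways for the remaining nurses, × 8! ways for the pilots = 5040 × 40320 = 203212800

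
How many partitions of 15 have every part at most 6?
Let r_j(i) = number of partitions of i into parts ≤ j, for i = 0..15. r_1(i) = 1 for all i; r_j(i) = r_{j-1}(i) + r_j(i-j). Rows j = 2..6: ≤2: 1 1 2 2 3 3 4 4 5 5 6 6 7 7 8 8; ≤3: 1 1 2 3 4 5 7 8 10 12 14 16 19 21 24 27; ≤4: 1 1 2 3 5 6 9 11 15 18 23 27 34 39 47 54; ≤5: 1 1 2 3 5 7 10 13 18 23 30 37 47 57 70 84; ≤6: 1 1 2 3 5 7 11 14 20 26 35 44 58 71 90 110. r_6(15) = 110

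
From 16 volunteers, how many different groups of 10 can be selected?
C(16,10) = 16!/(10!×6!) = 8008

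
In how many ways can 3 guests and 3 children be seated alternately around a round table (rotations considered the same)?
Fix one of the guests: (3-1)! ways for the remaining guests, × 3! ways for the children = 2 × 6 = 12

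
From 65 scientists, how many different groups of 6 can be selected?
C(65,6) = 65!/(6!×59!) = 82598880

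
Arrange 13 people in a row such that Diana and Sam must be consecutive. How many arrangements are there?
Treat the 2 as one block: (13-2+1)! × 2! = 479001600 × 2 = 958003200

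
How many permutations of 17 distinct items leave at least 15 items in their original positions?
Exactly j fixed points: C(17,j)·!(17-j); sum over j ≥ 15 (derangement numbers via !m = (m-1)·(!(m-1) + !(m-2)): !0..!2 = 1, 0, 1). Σ_{j=15}^{17} C(17,j)·!(17-j) = C(17,15)·!2 + C(17,16)·!1 + C(17,17)·!0 = 136·1 + 17·0 + 1·1 = 137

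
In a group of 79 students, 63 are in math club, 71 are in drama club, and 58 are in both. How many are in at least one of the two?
|A∪B| = |A| + |B| - |A∩B| = 63 + 71 - 58 = 76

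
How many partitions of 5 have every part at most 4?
Let r_j(i) = number of partitions of i into parts ≤ j, for i = 0..5. r_1(i) = 1 for all i; r_j(i) = r_{j-1}(i) + r_j(i-j). Rows j = 2..4: ≤2: 1 1 2 2 3 3; ≤3: 1 1 2 3 4 5; ≤4: 1 1 2 3 5 6. r_4(5) = 6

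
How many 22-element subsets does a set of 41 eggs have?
C(41,22) = 41!/(22!×19!) = 244662670200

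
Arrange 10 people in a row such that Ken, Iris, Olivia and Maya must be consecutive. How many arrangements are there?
Treat the 4 as one block: (10-4+1)! × 4! = 5040 × 24 = 120960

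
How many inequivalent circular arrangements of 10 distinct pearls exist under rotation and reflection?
(10-1)!/2 = 362880/2 = 181440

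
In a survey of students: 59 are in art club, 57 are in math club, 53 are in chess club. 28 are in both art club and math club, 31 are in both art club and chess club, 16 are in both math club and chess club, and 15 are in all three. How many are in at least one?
|A∪B∪C| = 59+57+53-28-31-16+15 = 109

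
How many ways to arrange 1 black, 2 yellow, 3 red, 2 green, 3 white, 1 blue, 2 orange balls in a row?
14! / (1! × 2! × 3! × 2! × 3! × 1! × 2!) = 302702400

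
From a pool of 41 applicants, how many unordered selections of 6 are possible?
C(41,6) = 41!/(6!×35!) = 4496388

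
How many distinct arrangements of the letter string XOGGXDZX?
8! / (2! × 3! × 1! × 1! × 1!) = 3360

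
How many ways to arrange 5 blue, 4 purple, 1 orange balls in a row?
10! / (5! × 4! × 1!) = 1260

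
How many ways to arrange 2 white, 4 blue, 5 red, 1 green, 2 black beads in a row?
14! / (2! × 4! × 5! × 1! × 2!) = 7567560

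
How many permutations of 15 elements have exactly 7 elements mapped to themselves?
Choose the 7 fixed points C(15,7) = 6435, derange the rest: !8 = Σ_{j=0}^{8} (-1)^j·8!/j! = 40320 - 40320 + 20160 - 6720 + 1680 - 336 + 56 - 8 + 1 = 14833. Product = 6435 × 14833 = 95450355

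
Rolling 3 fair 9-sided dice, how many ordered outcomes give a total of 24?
Coefficient of x^24 in (x + x² + ... + x^9)^3. By inclusion-exclusion on dice exceeding 9: Σ_j (-1)^j C(3,j)·C(24-1-9j, 2) = C(3,0)·C(23,2) - C(3,1)·C(14,2) + C(3,2)·C(5,2) = 1·253 - 3·91 + 3·10 = 10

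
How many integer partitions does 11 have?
Pentagonal recurrence p(n) = p(n-1) + p(n-2) - p(n-5) - p(n-7) + p(n-12) + p(n-15) - ... gives p(0..10) = 1, 1, 2, 3, 5, 7, 11, 15, 22, 30, 42. p(11) = p(10) + p(9) - p(6) - p(4) = 42 + 30 - 11 - 5 = 56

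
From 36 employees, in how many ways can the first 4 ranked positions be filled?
P(36,4) = 36!/(36-4)! = 1413720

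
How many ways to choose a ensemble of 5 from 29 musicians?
C(29,5) = 29!/(5!×24!) = 118755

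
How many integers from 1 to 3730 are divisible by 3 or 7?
⌊3730/3⌋ + ⌊3730/7⌋ - ⌊3730/21⌋ = 1243 + 532 - 177 = 1598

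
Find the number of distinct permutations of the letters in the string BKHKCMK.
7! / (1! × 1! × 3! × 1! × 1!) = 840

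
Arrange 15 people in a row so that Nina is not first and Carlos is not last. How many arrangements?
By inclusion-exclusion: 15! - 2×(15-1)! + (15-2)! = 1307674368000 - 174356582400 + 6227020800 = 1139544806400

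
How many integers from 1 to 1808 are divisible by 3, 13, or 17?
⌊1808/3⌋+⌊1808/13⌋+⌊1808/17⌋ - ⌊1808/39⌋-⌊1808/51⌋-⌊1808/221⌋ + ⌊1808/663⌋ = 602+139+106 - 46-35-8 + 2 = 760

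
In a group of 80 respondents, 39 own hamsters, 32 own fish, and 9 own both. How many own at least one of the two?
|A∪B| = |A| + |B| - |A∩B| = 39 + 32 - 9 = 62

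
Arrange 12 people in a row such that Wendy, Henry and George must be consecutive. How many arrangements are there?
Treat the 3 as one block: (12-3+1)! × 3! = 3628800 × 6 = 21772800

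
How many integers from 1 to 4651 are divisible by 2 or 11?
⌊4651/2⌋ + ⌊4651/11⌋ - ⌊4651/22⌋ = 2325 + 422 - 211 = 2536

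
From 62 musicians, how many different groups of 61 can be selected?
C(62,61) = 62!/(61!×1!) = 62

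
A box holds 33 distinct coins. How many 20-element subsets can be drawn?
C(33,20) = 33!/(20!×13!) = 573166440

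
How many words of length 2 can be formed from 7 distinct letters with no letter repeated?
P(7,2) = 7!/(7-2)! = 42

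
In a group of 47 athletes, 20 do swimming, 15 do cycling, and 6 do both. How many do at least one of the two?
|A∪B| = |A| + |B| - |A∩B| = 20 + 15 - 6 = 29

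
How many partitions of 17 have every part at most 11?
Let r_j(i) = number of partitions of i into parts ≤ j, for i = 0..17. r_1(i) = 1 for all i; r_j(i) = r_{j-1}(i) + r_j(i-j). Rows j = 2..11: ≤2: 1 1 2 2 3 3 4 4 5 5 6 6 7 7 8 8 9 9; ≤3: 1 1 2 3 4 5 7 8 10 12 14 16 19 21 24 27 30 33; ≤4: 1 1 2 3 5 6 9 11 15 18 23 27 34 39 47 54 64 72; ≤5: 1 1 2 3 5 7 10 13 18 23 30 37 47 57 70 84 101 119; ≤6: 1 1 2 3 5 7 11 14 20 26 35 44 58 71 90 110 136 163; ≤7: 1 1 2 3 5 7 11 15 21 28 38 49 65 82 105 131 164 201; ≤8: 1 1 2 3 5 7 11 15 22 29 40 52 70 89 116 146 186 230; ≤9: 1 1 2 3 5 7 11 15 22 30 41 54 73 94 123 157 201 252; ≤10: 1 1 2 3 5 7 11 15 22 30 42 55 75 97 128 164 212 267; ≤11: 1 1 2 3 5 7 11 15 22 30 42 56 76 99 131 169 219 278. r_11(17) = 278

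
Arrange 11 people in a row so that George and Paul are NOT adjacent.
Total - adjacent = 11! - (11-1)!×2 = 39916800 - 7257600 = 32659200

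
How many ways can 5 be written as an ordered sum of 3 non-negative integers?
C(5+3-1, 3-1) = C(7, 2) = 21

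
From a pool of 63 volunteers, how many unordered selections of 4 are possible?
C(63,4) = 63!/(4!×59!) = 595665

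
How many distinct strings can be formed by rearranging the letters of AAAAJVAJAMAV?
12! / (7! × 2! × 1! × 2!) = 23760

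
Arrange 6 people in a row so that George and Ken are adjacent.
Treat as block: (6-1)! × 2! = 120 × 2 = 240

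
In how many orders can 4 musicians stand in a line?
4! = 24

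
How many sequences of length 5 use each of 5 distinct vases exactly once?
5! = 120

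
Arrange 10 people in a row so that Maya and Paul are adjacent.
Treat as block: (10-1)! × 2! = 362880 × 2 = 725760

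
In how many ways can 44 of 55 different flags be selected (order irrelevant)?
C(55,44) = 55!/(44!×11!) = 119653565850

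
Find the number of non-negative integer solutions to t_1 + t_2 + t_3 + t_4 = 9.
C(9+4-1, 4-1) = C(12, 3) = 220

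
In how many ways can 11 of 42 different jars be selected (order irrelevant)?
C(42,11) = 42!/(11!×31!) = 4280561376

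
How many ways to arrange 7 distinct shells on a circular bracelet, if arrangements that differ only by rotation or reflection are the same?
(7-1)!/2 = 720/2 = 360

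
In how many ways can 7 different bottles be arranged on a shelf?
7! = 5040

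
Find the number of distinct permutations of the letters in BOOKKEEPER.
10! / (1! × 2! × 2! × 3! × 1! × 1!) = 151200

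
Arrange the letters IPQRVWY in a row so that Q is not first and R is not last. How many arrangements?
By inclusion-exclusion: 7! - 2×(7-1)! + (7-2)! = 5040 - 1440 + 120 = 3720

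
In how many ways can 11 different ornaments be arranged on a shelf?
11! = 39916800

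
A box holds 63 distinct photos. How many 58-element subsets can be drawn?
C(63,58) = 63!/(58!×5!) = 7028847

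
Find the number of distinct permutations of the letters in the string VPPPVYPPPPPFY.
13! / (1! × 2! × 8! × 2!) = 38610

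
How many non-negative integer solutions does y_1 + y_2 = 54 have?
C(54+2-1, 2-1) = C(55, 1) = 55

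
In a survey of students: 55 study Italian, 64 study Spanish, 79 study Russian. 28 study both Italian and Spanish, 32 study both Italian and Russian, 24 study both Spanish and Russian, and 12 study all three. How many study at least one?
|A∪B∪C| = 55+64+79-28-32-24+12 = 126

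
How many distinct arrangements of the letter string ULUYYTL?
7! / (1! × 2! × 2! × 2!) = 630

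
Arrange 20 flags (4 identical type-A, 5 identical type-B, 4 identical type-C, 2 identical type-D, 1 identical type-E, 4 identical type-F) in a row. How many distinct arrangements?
20! / (4! × 5! × 4! × 2! × 1! × 4!) = 733296564000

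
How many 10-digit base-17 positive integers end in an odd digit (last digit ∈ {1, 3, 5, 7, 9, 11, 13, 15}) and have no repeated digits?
Last∈{1,3,5,7,9,11,13,15}. Last=0: 0. Last nonzero: 8×15×P(15,8) = 31135104000. Total = 31135104000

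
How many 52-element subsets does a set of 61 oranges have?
C(61,52) = 61!/(52!×9!) = 17341763505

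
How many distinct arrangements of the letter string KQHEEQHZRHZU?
12! / (3! × 1! × 2! × 2! × 1! × 1! × 2!) = 9979200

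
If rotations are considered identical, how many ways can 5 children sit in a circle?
Circular: fix one position, arrange the rest. (5-1)! = 24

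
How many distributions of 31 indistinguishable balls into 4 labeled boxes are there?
C(31+4-1, 4-1) = C(34, 3) = 5984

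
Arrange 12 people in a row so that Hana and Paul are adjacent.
Treat as block: (12-1)! × 2! = 39916800 × 2 = 79833600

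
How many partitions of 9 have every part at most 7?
Let r_j(i) = number of partitions of i into parts ≤ j, for i = 0..9. r_1(i) = 1 for all i; r_j(i) = r_{j-1}(i) + r_j(i-j). Rows j = 2..7: ≤2: 1 1 2 2 3 3 4 4 5 5; ≤3: 1 1 2 3 4 5 7 8 10 12; ≤4: 1 1 2 3 5 6 9 11 15 18; ≤5: 1 1 2 3 5 7 10 13 18 23; ≤6: 1 1 2 3 5 7 11 14 20 26; ≤7: 1 1 2 3 5 7 11 15 21 28. r_7(9) = 28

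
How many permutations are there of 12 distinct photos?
12! = 479001600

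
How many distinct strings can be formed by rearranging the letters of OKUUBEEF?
8! / (2! × 1! × 1! × 2! × 1! × 1!) = 10080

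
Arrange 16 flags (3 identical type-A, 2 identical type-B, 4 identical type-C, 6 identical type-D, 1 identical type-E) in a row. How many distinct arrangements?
16! / (3! × 2! × 4! × 6! × 1!) = 100900800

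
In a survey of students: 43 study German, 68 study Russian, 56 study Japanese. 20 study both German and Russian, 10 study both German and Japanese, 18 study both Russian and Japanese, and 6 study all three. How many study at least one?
|A∪B∪C| = 43+68+56-20-10-18+6 = 125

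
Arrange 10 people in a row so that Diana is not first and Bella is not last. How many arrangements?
By inclusion-exclusion: 10! - 2×(10-1)! + (10-2)! = 3628800 - 725760 + 40320 = 2943360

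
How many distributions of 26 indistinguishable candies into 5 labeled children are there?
C(26+5-1, 5-1) = C(30, 4) = 27405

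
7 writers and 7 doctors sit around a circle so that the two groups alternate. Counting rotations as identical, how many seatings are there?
Fix one of the writers: (7-1)! ways for the remaining writers, × 7! ways for the doctors = 720 × 5040 = 3628800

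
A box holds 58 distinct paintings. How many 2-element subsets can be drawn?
C(58,2) = 58!/(2!×56!) = 1653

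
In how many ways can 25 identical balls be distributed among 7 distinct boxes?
C(25+7-1, 7-1) = C(31, 6) = 736281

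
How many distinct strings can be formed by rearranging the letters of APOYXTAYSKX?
11! / (2! × 1! × 2! × 1! × 1! × 1! × 1! × 2!) = 4989600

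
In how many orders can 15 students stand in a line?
15! = 1307674368000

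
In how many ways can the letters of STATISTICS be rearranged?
10! / (3! × 3! × 1! × 2! × 1!) = 50400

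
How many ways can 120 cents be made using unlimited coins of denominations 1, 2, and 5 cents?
Coefficient of x^120 in 1/(1-x^1) · 1/(1-x^2) · 1/(1-x^5). Case on j = number of 5-cent coins (j = 0..24); remainder r = 120 - 5j is made from {1,2} in ⌊r/2⌋+1 ways. r = 120, 115, 110, 105, 100, 95, 90, 85, 80, 75, 70, 65, 60, 55, 50, 45, 40, 35, 30, 25, 20, 15, 10, 5, 0 → 61 + 58 + 56 + 53 + 51 + 48 + 46 + 43 + 41 + 38 + 36 + 33 + 31 + 28 + 26 + 23 + 21 + 18 + 16 + 13 + 11 + 8 + 6 + 3 + 1 = 769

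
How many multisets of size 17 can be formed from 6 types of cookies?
C(17+6-1, 6-1) = C(22, 5) = 26334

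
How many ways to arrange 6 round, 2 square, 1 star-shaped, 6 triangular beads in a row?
15! / (6! × 2! × 1! × 6!) = 1261260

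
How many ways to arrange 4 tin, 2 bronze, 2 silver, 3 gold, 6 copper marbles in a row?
17! / (4! × 2! × 2! × 3! × 6!) = 857656800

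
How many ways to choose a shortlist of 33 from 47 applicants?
C(47,33) = 47!/(33!×14!) = 341643774795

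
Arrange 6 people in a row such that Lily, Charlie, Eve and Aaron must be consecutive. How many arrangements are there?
Treat the 4 as one block: (6-4+1)! × 4! = 6 × 24 = 144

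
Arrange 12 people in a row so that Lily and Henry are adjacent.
Treat as block: (12-1)! × 2! = 39916800 × 2 = 79833600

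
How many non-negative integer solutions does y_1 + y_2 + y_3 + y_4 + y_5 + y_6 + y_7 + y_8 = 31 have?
C(31+8-1, 8-1) = C(38, 7) = 12620256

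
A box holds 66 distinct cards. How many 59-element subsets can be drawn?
C(66,59) = 66!/(59!×7!) = 778789440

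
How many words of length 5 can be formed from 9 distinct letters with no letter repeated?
P(9,5) = 9!/(9-5)! = 15120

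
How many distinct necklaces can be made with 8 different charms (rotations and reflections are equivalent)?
(8-1)!/2 = 5040/2 = 2520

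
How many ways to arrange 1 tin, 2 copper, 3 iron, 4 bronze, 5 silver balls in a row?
15! / (1! × 2! × 3! × 4! × 5!) = 37837800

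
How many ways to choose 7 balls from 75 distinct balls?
C(75,7) = 75!/(7!×68!) = 1984829850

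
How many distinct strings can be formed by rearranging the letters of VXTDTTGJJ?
9! / (1! × 1! × 1! × 1! × 2! × 3!) = 30240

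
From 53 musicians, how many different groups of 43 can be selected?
C(53,43) = 53!/(43!×10!) = 19499099620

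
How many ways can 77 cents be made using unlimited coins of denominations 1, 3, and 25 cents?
Coefficient of x^77 in 1/(1-x^1) · 1/(1-x^3) · 1/(1-x^25). Case on j = number of 25-cent coins (j = 0..3); remainder r = 77 - 25j is made from {1,3} in ⌊r/3⌋+1 ways. r = 77, 52, 27, 2 → 26 + 18 + 10 + 1 = 55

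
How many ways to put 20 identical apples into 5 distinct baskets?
C(20+5-1, 5-1) = C(24, 4) = 10626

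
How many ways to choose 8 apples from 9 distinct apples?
C(9,8) = 9!/(8!×1!) = 9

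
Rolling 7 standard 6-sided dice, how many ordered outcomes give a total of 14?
Coefficient of x^14 in (x + x² + ... + x^6)^7. By inclusion-exclusion on dice exceeding 6: Σ_j (-1)^j C(7,j)·C(14-1-6j, 6) = C(7,0)·C(13,6) - C(7,1)·C(7,6) = 1·1716 - 7·7 = 1667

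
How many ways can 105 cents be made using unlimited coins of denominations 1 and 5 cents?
Coefficient of x^105 in 1/(1-x^1) · 1/(1-x^5). Use j coins of 5 for j = 0..⌊105/5⌋ = 21, the rest in 1s: 21 + 1 = 22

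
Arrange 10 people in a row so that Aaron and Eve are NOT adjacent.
Total - adjacent = 10! - (10-1)!×2 = 3628800 - 725760 = 2903040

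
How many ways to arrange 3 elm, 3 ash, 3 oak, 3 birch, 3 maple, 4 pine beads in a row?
19! / (3! × 3! × 3! × 3! × 3! × 4!) = 651819168000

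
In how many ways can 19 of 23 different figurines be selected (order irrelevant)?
C(23,19) = 23!/(19!×4!) = 8855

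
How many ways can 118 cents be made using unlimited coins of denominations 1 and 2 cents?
Coefficient of x^118 in 1/(1-x^1) · 1/(1-x^2). Use j coins of 2 for j = 0..⌊118/2⌋ = 59, the rest in 1s: 59 + 1 = 60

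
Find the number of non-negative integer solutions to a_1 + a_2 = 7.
C(7+2-1, 2-1) = C(8, 1) = 8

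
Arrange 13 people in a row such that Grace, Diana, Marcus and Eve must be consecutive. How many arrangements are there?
Treat the 4 as one block: (13-4+1)! × 4! = 3628800 × 24 = 87091200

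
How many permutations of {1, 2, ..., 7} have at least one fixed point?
Complement of the derangements. !7 = Σ_{j=0}^{7} (-1)^j·7!/j! = 5040 - 5040 + 2520 - 840 + 210 - 42 + 7 - 1 = 1854. 7! - !7 = 5040 - 1854 = 3186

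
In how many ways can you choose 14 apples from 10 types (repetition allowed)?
C(14+10-1, 10-1) = C(23, 9) = 817190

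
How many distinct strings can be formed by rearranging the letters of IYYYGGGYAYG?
11! / (4! × 5! × 1! × 1!) = 13860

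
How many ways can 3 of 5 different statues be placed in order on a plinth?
P(5,3) = 5!/(5-3)! = 60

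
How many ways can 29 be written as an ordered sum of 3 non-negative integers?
C(29+3-1, 3-1) = C(31, 2) = 465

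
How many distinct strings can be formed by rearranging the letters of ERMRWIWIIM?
10! / (2! × 1! × 2! × 2! × 3!) = 75600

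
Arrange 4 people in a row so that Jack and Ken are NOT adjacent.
Total - adjacent = 4! - (4-1)!×2 = 24 - 12 = 12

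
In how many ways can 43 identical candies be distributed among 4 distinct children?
C(43+4-1, 4-1) = C(46, 3) = 15180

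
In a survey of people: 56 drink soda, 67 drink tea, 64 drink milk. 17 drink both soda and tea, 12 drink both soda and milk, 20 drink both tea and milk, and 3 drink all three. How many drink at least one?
|A∪B∪C| = 56+67+64-17-12-20+3 = 141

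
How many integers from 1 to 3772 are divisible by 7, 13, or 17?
⌊3772/7⌋+⌊3772/13⌋+⌊3772/17⌋ - ⌊3772/91⌋-⌊3772/119⌋-⌊3772/221⌋ + ⌊3772/1547⌋ = 538+290+221 - 41-31-17 + 2 = 962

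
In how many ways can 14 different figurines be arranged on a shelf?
14! = 87178291200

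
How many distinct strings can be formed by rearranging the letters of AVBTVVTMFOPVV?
13! / (1! × 1! × 2! × 5! × 1! × 1! × 1! × 1!) = 25945920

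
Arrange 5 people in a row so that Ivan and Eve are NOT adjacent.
Total - adjacent = 5! - (5-1)!×2 = 120 - 48 = 72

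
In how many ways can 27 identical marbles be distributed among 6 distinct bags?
C(27+6-1, 6-1) = C(32, 5) = 201376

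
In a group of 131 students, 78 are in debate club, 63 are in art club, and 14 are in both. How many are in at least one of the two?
|A∪B| = |A| + |B| - |A∩B| = 78 + 63 - 14 = 127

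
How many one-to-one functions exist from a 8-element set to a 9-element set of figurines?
P(9,8) = 9!/(9-8)! = 362880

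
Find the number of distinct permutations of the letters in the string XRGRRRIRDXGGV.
13! / (1! × 3! × 1! × 2! × 5! × 1!) = 4324320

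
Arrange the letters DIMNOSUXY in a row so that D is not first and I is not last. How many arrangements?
By inclusion-exclusion: 9! - 2×(9-1)! + (9-2)! = 362880 - 80640 + 5040 = 287280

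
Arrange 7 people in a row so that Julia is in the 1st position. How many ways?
Fix one position: (7-1)! = 720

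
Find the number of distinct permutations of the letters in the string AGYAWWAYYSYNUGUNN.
17! / (3! × 4! × 2! × 2! × 1! × 2! × 3!) = 51459408000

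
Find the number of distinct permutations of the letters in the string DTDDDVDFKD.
10! / (1! × 1! × 1! × 6! × 1!) = 5040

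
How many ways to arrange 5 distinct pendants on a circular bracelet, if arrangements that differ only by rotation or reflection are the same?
(5-1)!/2 = 24/2 = 12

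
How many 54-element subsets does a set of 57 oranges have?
C(57,54) = 57!/(54!×3!) = 29260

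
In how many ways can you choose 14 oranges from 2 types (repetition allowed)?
C(14+2-1, 2-1) = C(15, 1) = 15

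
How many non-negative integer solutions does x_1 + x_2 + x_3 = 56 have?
C(56+3-1, 3-1) = C(58, 2) = 1653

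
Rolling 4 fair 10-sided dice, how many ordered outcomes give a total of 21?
Coefficient of x^21 in (x + x² + ... + x^10)^4. By inclusion-exclusion on dice exceeding 10: Σ_j (-1)^j C(4,j)·C(21-1-10j, 3) = C(4,0)·C(20,3) - C(4,1)·C(10,3) = 1·1140 - 4·120 = 660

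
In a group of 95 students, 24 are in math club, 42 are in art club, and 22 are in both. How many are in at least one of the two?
|A∪B| = |A| + |B| - |A∩B| = 24 + 42 - 22 = 44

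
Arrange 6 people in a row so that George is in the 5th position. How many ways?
Fix one position: (6-1)! = 120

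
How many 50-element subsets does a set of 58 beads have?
C(58,50) = 58!/(50!×8!) = 1916797311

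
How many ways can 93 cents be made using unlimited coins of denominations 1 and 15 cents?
Coefficient of x^93 in 1/(1-x^1) · 1/(1-x^15). Use j coins of 15 for j = 0..⌊93/15⌋ = 6, the rest in 1s: 6 + 1 = 7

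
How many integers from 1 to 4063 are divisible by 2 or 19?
⌊4063/2⌋ + ⌊4063/19⌋ - ⌊4063/38⌋ = 2031 + 213 - 106 = 2138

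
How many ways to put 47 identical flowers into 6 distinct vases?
C(47+6-1, 6-1) = C(52, 5) = 2598960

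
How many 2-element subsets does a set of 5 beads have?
C(5,2) = 5!/(2!×3!) = 10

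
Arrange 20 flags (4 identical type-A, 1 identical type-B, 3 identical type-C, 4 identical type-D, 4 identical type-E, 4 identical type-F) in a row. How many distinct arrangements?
20! / (4! × 1! × 3! × 4! × 4! × 4!) = 1222160940000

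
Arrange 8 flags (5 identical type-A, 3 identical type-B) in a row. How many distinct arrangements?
8! / (5! × 3!) = 56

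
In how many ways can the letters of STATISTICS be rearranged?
10! / (3! × 3! × 1! × 2! × 1!) = 50400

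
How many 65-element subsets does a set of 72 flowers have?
C(72,65) = 72!/(65!×7!) = 1473109704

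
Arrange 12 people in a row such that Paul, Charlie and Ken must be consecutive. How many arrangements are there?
Treat the 3 as one block: (12-3+1)! × 3! = 3628800 × 6 = 21772800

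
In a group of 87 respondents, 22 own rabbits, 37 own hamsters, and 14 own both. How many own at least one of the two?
|A∪B| = |A| + |B| - |A∩B| = 22 + 37 - 14 = 45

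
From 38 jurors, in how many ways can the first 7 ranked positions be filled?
P(38,7) = 38!/(38-7)! = 63606090240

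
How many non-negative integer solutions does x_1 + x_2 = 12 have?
C(12+2-1, 2-1) = C(13, 1) = 13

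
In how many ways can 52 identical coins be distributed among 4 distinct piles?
C(52+4-1, 4-1) = C(55, 3) = 26235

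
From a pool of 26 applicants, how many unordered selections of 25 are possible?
C(26,25) = 26!/(25!×1!) = 26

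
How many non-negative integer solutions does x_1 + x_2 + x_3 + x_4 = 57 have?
C(57+4-1, 4-1) = C(60, 3) = 34220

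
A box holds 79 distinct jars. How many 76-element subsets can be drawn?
C(79,76) = 79!/(76!×3!) = 79079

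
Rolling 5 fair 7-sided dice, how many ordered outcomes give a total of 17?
Coefficient of x^17 in (x + x² + ... + x^7)^5. By inclusion-exclusion on dice exceeding 7: Σ_j (-1)^j C(5,j)·C(17-1-7j, 4) = C(5,0)·C(16,4) - C(5,1)·C(9,4) = 1·1820 - 5·126 = 1190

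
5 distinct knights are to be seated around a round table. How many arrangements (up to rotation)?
Circular: fix one position, arrange the rest. (5-1)! = 24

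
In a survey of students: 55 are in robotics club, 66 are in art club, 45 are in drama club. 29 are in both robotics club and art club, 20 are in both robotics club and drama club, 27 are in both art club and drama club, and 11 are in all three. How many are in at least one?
|A∪B∪C| = 55+66+45-29-20-27+11 = 101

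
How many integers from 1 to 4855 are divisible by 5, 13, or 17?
⌊4855/5⌋+⌊4855/13⌋+⌊4855/17⌋ - ⌊4855/65⌋-⌊4855/85⌋-⌊4855/221⌋ + ⌊4855/1105⌋ = 971+373+285 - 74-57-21 + 4 = 1481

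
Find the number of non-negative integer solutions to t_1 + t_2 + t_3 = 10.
C(10+3-1, 3-1) = C(12, 2) = 66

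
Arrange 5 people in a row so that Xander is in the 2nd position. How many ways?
Fix one position: (5-1)! = 24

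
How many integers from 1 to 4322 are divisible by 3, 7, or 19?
⌊4322/3⌋+⌊4322/7⌋+⌊4322/19⌋ - ⌊4322/21⌋-⌊4322/57⌋-⌊4322/133⌋ + ⌊4322/399⌋ = 1440+617+227 - 205-75-32 + 10 = 1982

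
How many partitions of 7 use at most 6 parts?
By conjugation, equals partitions of 7 into parts ≤ 6. Let r_j(i) = number of partitions of i into parts ≤ j, for i = 0..7. r_1(i) = 1 for all i; r_j(i) = r_{j-1}(i) + r_j(i-j). Rows j = 2..6: ≤2: 1 1 2 2 3 3 4 4; ≤3: 1 1 2 3 4 5 7 8; ≤4: 1 1 2 3 5 6 9 11; ≤5: 1 1 2 3 5 7 10 13; ≤6: 1 1 2 3 5 7 11 14. r_6(7) = 14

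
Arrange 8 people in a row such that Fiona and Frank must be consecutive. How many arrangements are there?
Treat the 2 as one block: (8-2+1)! × 2! = 5040 × 2 = 10080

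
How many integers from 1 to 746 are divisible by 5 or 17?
⌊746/5⌋ + ⌊746/17⌋ - ⌊746/85⌋ = 149 + 43 - 8 = 184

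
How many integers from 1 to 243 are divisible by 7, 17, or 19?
⌊243/7⌋+⌊243/17⌋+⌊243/19⌋ - ⌊243/119⌋-⌊243/133⌋-⌊243/323⌋ + ⌊243/2261⌋ = 34+14+12 - 2-1-0 + 0 = 57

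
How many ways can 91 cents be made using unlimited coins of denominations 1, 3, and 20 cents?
Coefficient of x^91 in 1/(1-x^1) · 1/(1-x^3) · 1/(1-x^20). Case on j = number of 20-cent coins (j = 0..4); remainder r = 91 - 20j is made from {1,3} in ⌊r/3⌋+1 ways. r = 91, 71, 51, 31, 11 → 31 + 24 + 18 + 11 + 4 = 88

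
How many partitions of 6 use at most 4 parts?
By conjugation, equals partitions of 6 into parts ≤ 4. Let r_j(i) = number of partitions of i into parts ≤ j, for i = 0..6. r_1(i) = 1 for all i; r_j(i) = r_{j-1}(i) + r_j(i-j). Rows j = 2..4: ≤2: 1 1 2 2 3 3 4; ≤3: 1 1 2 3 4 5 7; ≤4: 1 1 2 3 5 6 9. r_4(6) = 9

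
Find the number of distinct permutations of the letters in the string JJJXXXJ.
7! / (4! × 3!) = 35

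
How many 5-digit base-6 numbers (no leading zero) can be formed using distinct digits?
First digit: 5 choices (nonzero). Then descending: 5 × 5 × 4 × 3 × 2 = 600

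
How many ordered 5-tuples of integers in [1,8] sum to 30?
Coefficient of x^30 in (x + x² + ... + x^8)^5. By inclusion-exclusion on dice exceeding 8: Σ_j (-1)^j C(5,j)·C(30-1-8j, 4) = C(5,0)·C(29,4) - C(5,1)·C(21,4) + C(5,2)·C(13,4) - C(5,3)·C(5,4) = 1·23751 - 5·5985 + 10·715 - 10·5 = 926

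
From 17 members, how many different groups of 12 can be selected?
C(17,12) = 17!/(12!×5!) = 6188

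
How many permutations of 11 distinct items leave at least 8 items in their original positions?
Exactly j fixed points: C(11,j)·!(11-j); sum over j ≥ 8 (derangement numbers via !m = (m-1)·(!(m-1) + !(m-2)): !0..!3 = 1, 0, 1, 2). Σ_{j=8}^{11} C(11,j)·!(11-j) = C(11,8)·!3 + C(11,9)·!2 + C(11,10)·!1 + C(11,11)·!0 = 165·2 + 55·1 + 11·0 + 1·1 = 386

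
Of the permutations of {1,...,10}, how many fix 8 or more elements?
Exactly j fixed points: C(10,j)·!(10-j); sum over j ≥ 8 (derangement numbers via !m = (m-1)·(!(m-1) + !(m-2)): !0..!2 = 1, 0, 1). Σ_{j=8}^{10} C(10,j)·!(10-j) = C(10,8)·!2 + C(10,9)·!1 + C(10,10)·!0 = 45·1 + 10·0 + 1·1 = 46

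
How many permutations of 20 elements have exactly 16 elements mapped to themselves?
Choose the 16 fixed points C(20,16) = 4845, derange the rest: !4 = Σ_{j=0}^{4} (-1)^j·4!/j! = 24 - 24 + 12 - 4 + 1 = 9. Product = 4845 × 9 = 43605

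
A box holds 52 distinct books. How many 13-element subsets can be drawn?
C(52,13) = 52!/(13!×39!) = 635013559600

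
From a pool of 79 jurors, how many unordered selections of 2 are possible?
C(79,2) = 79!/(2!×77!) = 3081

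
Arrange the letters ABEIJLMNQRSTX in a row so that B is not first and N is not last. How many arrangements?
By inclusion-exclusion: 13! - 2×(13-1)! + (13-2)! = 6227020800 - 958003200 + 39916800 = 5308934400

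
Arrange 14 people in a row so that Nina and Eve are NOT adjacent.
Total - adjacent = 14! - (14-1)!×2 = 87178291200 - 12454041600 = 74724249600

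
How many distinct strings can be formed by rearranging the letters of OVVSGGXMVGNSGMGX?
16! / (5! × 1! × 2! × 2! × 3! × 2! × 1!) = 3632428800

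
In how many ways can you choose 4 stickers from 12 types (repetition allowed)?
C(4+12-1, 12-1) = C(15, 11) = 1365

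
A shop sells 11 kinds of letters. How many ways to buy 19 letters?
C(19+11-1, 11-1) = C(29, 10) = 20030010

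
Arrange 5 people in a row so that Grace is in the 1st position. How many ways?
Fix one position: (5-1)! = 24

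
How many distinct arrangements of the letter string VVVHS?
5! / (1! × 1! × 3!) = 20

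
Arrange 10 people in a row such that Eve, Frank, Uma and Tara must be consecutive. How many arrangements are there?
Treat the 4 as one block: (10-4+1)! × 4! = 5040 × 24 = 120960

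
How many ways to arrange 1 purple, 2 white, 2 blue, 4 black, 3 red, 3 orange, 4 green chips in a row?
19! / (1! × 2! × 2! × 4! × 3! × 3! × 4!) = 1466593128000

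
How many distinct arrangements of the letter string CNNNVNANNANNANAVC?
17! / (9! × 4! × 2! × 2!) = 10210200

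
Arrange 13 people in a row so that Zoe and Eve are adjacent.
Treat as block: (13-1)! × 2! = 479001600 × 2 = 958003200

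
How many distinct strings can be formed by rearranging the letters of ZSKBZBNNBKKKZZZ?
15! / (4! × 5! × 3! × 1! × 2!) = 37837800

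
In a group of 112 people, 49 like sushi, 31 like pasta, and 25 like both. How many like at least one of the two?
|A∪B| = |A| + |B| - |A∩B| = 49 + 31 - 25 = 55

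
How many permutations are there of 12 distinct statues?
12! = 479001600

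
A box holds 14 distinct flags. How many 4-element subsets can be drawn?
C(14,4) = 14!/(4!×10!) = 1001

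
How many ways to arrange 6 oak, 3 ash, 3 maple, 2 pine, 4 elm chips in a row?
18! / (6! × 3! × 3! × 2! × 4!) = 5145940800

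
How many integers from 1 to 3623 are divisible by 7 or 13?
⌊3623/7⌋ + ⌊3623/13⌋ - ⌊3623/91⌋ = 517 + 278 - 39 = 756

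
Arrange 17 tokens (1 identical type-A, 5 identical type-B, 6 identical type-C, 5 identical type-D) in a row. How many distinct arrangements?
17! / (1! × 5! × 6! × 5!) = 34306272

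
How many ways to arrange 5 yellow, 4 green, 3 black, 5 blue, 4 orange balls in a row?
21! / (5! × 4! × 3! × 5! × 4!) = 1026615189600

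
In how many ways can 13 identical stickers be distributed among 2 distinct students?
C(13+2-1, 2-1) = C(14, 1) = 14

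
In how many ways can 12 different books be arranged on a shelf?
12! = 479001600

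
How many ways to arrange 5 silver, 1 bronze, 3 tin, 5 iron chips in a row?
14! / (5! × 1! × 3! × 5!) = 1009008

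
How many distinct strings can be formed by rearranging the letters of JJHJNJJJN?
9! / (1! × 6! × 2!) = 252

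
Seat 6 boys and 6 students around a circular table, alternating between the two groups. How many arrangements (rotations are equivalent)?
Fix one of the boys: (6-1)! ways for the remaining boys, × 6! ways for the students = 120 × 720 = 86400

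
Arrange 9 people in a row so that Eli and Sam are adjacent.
Treat as block: (9-1)! × 2! = 40320 × 2 = 80640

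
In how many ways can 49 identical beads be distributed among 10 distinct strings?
C(49+10-1, 10-1) = C(58, 9) = 10648873950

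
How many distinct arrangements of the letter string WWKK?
4! / (2! × 2!) = 6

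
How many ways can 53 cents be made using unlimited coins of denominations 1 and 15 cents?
Coefficient of x^53 in 1/(1-x^1) · 1/(1-x^15). Use j coins of 15 for j = 0..⌊53/15⌋ = 3, the rest in 1s: 3 + 1 = 4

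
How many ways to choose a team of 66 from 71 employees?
C(71,66) = 71!/(66!×5!) = 13019909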